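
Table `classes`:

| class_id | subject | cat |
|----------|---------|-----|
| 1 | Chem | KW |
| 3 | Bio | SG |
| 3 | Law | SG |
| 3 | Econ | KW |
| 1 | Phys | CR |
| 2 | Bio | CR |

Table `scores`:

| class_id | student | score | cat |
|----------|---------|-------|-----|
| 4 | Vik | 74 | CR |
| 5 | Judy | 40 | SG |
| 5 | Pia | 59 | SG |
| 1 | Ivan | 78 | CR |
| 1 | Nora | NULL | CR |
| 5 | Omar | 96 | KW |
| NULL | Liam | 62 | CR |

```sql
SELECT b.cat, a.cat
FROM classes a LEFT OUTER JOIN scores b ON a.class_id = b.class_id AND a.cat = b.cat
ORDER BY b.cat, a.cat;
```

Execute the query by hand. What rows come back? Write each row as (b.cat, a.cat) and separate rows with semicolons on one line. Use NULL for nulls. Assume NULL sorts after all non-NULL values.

(CR, CR); (CR, CR); (NULL, CR); (NULL, KW); (NULL, KW); (NULL, SG); (NULL, SG)

LEFT JOIN keeps every row from `classes`; unmatched rows get NULL for `scores`'s columns.
Matching on a.class_id = b.class_id AND a.cat = b.cat. A NULL in a compared column never satisfies the condition.
- a (class_id=1, cat=KW) has no partner → padded with NULL.
- a (class_id=3, cat=SG) has no partner → padded with NULL.
- a (class_id=3, cat=SG) has no partner → padded with NULL.
- a (class_id=3, cat=KW) has no partner → padded with NULL.
- a (class_id=1, cat=CR) pairs with 2 row(s) of b.
- a (class_id=2, cat=CR) has no partner → padded with NULL.
After projecting and ordering:
b.cat | a.cat
CR | CR
CR | CR
NULL | CR
NULL | KW
NULL | KW
NULL | SG
NULL | SG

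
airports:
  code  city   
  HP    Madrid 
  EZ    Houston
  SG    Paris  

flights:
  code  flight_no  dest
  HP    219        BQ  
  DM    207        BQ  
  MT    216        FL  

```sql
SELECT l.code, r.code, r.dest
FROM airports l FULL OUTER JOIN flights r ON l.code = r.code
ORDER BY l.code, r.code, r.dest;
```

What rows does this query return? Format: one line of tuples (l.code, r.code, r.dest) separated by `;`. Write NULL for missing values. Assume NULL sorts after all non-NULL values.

FULL OUTER JOIN keeps every row from both sides; unmatched rows get NULL for the other side's columns.
Matching on l.code = r.code.
- l (code=HP) pairs with 1 row(s) of r.
- l (code=EZ) has no partner → padded with NULL.
- l (code=SG) has no partner → padded with NULL.
- 2 r row(s) had no l match → kept, l columns NULL.
After projecting and ordering:
l.code | r.code | r.dest
EZ | NULL | NULL
HP | HP | BQ
SG | NULL | NULL
NULL | DM | BQ
NULL | MT | FL

(EZ, NULL, NULL); (HP, HP, BQ); (SG, NULL, NULL); (NULL, DM, BQ); (NULL, MT, FL)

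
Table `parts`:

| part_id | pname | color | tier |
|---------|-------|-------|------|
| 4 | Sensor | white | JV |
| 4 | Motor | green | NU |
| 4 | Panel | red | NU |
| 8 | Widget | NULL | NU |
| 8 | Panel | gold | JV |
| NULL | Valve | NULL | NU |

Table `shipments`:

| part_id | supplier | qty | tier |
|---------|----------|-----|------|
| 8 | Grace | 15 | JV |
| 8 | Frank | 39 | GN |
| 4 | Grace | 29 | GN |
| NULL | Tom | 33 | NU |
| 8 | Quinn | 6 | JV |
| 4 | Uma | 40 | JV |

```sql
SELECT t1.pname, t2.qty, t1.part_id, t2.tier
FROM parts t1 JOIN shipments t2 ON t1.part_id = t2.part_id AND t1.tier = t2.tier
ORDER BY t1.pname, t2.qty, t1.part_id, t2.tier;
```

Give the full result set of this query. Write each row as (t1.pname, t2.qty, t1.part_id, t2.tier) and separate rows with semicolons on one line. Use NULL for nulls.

INNER JOIN keeps only pairs where the ON condition holds.
Matching on t1.part_id = t2.part_id AND t1.tier = t2.tier. A NULL in a compared column never satisfies the condition.
- t1 (part_id=4, tier=JV) pairs with 1 row(s) of t2.
- t1 (part_id=4, tier=NU) has no partner → excluded.
- t1 (part_id=4, tier=NU) has no partner → excluded.
- t1 (part_id=8, tier=NU) has no partner → excluded.
- t1 (part_id=8, tier=JV) pairs with 2 row(s) of t2.
- t1 (part_id=NULL, tier=NU) has no partner → excluded.
After projecting and ordering:
t1.pname | t2.qty | t1.part_id | t2.tier
Panel | 6 | 8 | JV
Panel | 15 | 8 | JV
Sensor | 40 | 4 | JV

(Panel, 6, 8, JV); (Panel, 15, 8, JV); (Sensor, 40, 4, JV)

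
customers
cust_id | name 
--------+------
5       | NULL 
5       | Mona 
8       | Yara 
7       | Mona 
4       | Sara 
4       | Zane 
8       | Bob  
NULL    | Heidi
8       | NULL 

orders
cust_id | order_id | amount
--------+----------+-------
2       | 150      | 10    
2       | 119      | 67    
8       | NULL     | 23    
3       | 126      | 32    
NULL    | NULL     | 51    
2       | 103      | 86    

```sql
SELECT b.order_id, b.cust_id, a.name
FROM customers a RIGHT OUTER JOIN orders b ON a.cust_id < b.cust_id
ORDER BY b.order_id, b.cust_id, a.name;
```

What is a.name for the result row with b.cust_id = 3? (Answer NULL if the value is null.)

NULL

RIGHT JOIN keeps every row from `orders`; unmatched rows get NULL for `customers`'s columns.
Matching on a.cust_id < b.cust_id. A NULL in a compared column never satisfies the condition.
Matched pairs: 5; unmatched b rows kept: 5.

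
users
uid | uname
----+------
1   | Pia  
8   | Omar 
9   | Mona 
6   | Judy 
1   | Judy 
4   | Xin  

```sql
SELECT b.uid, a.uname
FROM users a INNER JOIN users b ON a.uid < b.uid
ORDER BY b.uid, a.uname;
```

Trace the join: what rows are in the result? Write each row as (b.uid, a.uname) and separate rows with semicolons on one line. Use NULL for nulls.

(4, Judy); (4, Pia); (6, Judy); (6, Pia); (6, Xin); (8, Judy); (8, Judy); (8, Pia); (8, Xin); (9, Judy); (9, Judy); (9, Omar); (9, Pia); (9, Xin)

INNER JOIN keeps only pairs where the ON condition holds.
Matching on a.uid < b.uid.
- a (uid=1) pairs with 4 row(s) of b.
- a (uid=8) pairs with 1 row(s) of b.
- a (uid=9) has no partner → excluded.
- a (uid=6) pairs with 2 row(s) of b.
- a (uid=1) pairs with 4 row(s) of b.
- a (uid=4) pairs with 3 row(s) of b.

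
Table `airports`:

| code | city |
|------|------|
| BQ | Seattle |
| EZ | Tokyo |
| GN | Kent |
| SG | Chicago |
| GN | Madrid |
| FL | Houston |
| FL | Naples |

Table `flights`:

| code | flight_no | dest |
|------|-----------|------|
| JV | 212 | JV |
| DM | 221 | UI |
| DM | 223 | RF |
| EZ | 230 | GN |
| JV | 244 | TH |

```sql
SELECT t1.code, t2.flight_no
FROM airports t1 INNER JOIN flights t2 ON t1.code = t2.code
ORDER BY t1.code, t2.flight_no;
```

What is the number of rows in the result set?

INNER JOIN keeps only pairs where the ON condition holds.
Matching on t1.code = t2.code.
- t1 (code=BQ) has no partner → excluded.
- t1 (code=EZ) pairs with 1 row(s) of t2.
- t1 (code=GN) has no partner → excluded.
- t1 (code=SG) has no partner → excluded.
- t1 (code=GN) has no partner → excluded.
- t1 (code=FL) has no partner → excluded.
- t1 (code=FL) has no partner → excluded.
Total: 1 rows.

1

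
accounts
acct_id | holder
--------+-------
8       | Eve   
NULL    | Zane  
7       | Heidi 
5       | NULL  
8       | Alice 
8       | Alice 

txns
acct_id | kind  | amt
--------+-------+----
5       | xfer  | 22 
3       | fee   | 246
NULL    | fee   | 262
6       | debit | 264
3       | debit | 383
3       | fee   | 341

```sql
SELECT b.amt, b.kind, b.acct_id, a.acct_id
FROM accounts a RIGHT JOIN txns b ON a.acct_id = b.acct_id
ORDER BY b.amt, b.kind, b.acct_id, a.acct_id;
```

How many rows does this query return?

RIGHT JOIN keeps every row from `txns`; unmatched rows get NULL for `accounts`'s columns.
Matching on a.acct_id = b.acct_id. A NULL in a compared column never satisfies the condition.
- a (acct_id=8) has no partner in b.
- a (acct_id=NULL) has no partner in b.
- a (acct_id=7) has no partner in b.
- a (acct_id=5) pairs with 1 row(s) of b.
- a (acct_id=8) has no partner in b.
- a (acct_id=8) has no partner in b.
- 5 b row(s) had no a match → kept, a columns NULL.
Total: 1 matched + 5 padded = 6 rows.

6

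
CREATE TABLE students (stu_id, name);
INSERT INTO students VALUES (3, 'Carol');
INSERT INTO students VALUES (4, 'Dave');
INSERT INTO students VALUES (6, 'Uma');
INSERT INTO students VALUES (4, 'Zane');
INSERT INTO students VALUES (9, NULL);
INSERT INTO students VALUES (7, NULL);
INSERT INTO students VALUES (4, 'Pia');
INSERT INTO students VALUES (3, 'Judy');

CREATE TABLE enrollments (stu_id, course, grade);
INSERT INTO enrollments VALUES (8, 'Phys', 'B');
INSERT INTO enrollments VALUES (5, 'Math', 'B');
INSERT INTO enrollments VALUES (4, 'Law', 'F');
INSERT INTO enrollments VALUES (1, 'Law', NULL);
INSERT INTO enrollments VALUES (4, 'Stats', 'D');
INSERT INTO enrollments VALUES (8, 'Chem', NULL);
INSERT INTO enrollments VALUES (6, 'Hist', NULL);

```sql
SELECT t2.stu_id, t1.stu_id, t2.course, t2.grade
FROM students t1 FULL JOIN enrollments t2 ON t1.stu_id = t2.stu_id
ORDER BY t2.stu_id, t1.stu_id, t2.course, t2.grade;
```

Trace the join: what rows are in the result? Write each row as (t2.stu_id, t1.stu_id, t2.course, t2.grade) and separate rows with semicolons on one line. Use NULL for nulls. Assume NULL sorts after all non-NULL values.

FULL OUTER JOIN keeps every row from both sides; unmatched rows get NULL for the other side's columns.
Matching on t1.stu_id = t2.stu_id.
- t1[0] stu_id=3 → no match; kept with NULLs on the t2 side.
- t1[1] stu_id=4 → 2 match(es) in t2 → 2 row(s).
- t1[2] stu_id=6 → 1 match(es) in t2 → 1 row(s).
- t1[3] stu_id=4 → 2 match(es) in t2 → 2 row(s).
- t1[4] stu_id=9 → no match; kept with NULLs on the t2 side.
- t1[5] stu_id=7 → no match; kept with NULLs on the t2 side.
- t1[6] stu_id=4 → 2 match(es) in t2 → 2 row(s).
- t1[7] stu_id=3 → no match; kept with NULLs on the t2 side.
- 4 row(s) from t2 found no t1 partner → padded with NULL.

(1, NULL, Law, NULL); (4, 4, Law, F); (4, 4, Law, F); (4, 4, Law, F); (4, 4, Stats, D); (4, 4, Stats, D); (4, 4, Stats, D); (5, NULL, Math, B); (6, 6, Hist, NULL); (8, NULL, Chem, NULL); (8, NULL, Phys, B); (NULL, 3, NULL, NULL); (NULL, 3, NULL, NULL); (NULL, 7, NULL, NULL); (NULL, 9, NULL, NULL)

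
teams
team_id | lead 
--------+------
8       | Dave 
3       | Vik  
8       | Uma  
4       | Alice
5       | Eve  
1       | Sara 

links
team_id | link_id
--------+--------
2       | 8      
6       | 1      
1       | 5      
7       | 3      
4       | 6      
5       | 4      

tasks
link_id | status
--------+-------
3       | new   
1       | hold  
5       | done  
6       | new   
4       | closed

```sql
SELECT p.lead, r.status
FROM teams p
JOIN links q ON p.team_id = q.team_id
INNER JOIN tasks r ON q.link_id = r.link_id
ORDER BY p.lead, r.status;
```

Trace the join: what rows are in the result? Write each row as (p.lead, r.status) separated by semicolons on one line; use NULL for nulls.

Joins associate left-to-right: teams INNER JOIN links on team_id gives 3 intermediate row(s).
Then INNER JOIN `tasks r` on link_id: keep only rows whose q.link_id appears in r.

(Alice, new); (Eve, closed); (Sara, done)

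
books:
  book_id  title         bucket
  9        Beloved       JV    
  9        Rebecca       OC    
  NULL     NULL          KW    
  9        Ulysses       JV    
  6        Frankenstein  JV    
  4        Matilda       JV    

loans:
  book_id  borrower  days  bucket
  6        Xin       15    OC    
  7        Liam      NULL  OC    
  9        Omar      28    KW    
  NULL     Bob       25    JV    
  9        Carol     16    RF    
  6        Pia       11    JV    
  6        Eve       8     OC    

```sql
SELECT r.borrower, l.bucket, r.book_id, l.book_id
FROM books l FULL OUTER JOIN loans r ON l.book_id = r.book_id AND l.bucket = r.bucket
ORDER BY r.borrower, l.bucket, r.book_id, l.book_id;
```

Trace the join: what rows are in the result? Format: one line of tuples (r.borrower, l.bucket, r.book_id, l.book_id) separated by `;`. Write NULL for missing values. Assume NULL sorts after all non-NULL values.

(Bob, NULL, NULL, NULL); (Carol, NULL, 9, NULL); (Eve, NULL, 6, NULL); (Liam, NULL, 7, NULL); (Omar, NULL, 9, NULL); (Pia, JV, 6, 6); (Xin, NULL, 6, NULL); (NULL, JV, NULL, 4); (NULL, JV, NULL, 9); (NULL, JV, NULL, 9); (NULL, KW, NULL, NULL); (NULL, OC, NULL, 9)

FULL OUTER JOIN keeps every row from both sides; unmatched rows get NULL for the other side's columns.
Matching on l.book_id = r.book_id AND l.bucket = r.bucket. A NULL in a compared column never satisfies the condition.
- book_id=9, bucket=JV: no r row matches, row kept with r columns NULL.
- book_id=9, bucket=OC: no r row matches, row kept with r columns NULL.
- book_id=NULL, bucket=KW: no r row matches, row kept with r columns NULL.
- book_id=9, bucket=JV: no r row matches, row kept with r columns NULL.
- book_id=6, bucket=JV: 1 matching r row(s), so 1 row(s) emitted.
- book_id=4, bucket=JV: no r row matches, row kept with r columns NULL.
- 6 row(s) from r found no l partner → padded with NULL.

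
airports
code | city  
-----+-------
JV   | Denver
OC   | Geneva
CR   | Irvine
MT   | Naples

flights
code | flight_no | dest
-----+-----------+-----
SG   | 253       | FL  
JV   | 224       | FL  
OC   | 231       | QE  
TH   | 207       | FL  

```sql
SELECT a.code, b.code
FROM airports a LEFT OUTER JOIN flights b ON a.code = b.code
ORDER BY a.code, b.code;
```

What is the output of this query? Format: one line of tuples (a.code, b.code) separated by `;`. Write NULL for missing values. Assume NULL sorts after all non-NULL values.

LEFT JOIN keeps every row from `airports`; unmatched rows get NULL for `flights`'s columns.
Matching on a.code = b.code.
- a[0] code=JV → 1 match(es) in b → 1 row(s).
- a[1] code=OC → 1 match(es) in b → 1 row(s).
- a[2] code=CR → no match; kept with NULLs on the b side.
- a[3] code=MT → no match; kept with NULLs on the b side.
After projecting and ordering:
a.code | b.code
CR | NULL
JV | JV
MT | NULL
OC | OC

(CR, NULL); (JV, JV); (MT, NULL); (OC, OC)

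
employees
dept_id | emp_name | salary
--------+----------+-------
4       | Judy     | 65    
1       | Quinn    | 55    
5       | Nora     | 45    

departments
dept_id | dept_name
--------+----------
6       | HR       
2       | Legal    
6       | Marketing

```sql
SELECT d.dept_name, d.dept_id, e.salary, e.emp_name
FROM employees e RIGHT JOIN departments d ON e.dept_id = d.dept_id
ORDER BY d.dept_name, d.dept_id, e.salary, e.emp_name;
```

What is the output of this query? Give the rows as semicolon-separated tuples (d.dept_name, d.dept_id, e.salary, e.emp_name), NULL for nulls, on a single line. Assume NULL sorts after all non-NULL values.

(HR, 6, NULL, NULL); (Legal, 2, NULL, NULL); (Marketing, 6, NULL, NULL)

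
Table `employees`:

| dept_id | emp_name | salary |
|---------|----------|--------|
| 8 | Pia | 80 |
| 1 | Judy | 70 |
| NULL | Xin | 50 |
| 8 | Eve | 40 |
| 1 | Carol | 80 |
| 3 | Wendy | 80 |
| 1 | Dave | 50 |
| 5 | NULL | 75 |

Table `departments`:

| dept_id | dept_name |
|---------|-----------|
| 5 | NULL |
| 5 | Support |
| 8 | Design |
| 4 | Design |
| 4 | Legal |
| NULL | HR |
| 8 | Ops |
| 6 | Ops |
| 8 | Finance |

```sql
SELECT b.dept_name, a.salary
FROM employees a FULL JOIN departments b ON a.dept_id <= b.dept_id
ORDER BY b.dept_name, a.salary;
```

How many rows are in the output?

46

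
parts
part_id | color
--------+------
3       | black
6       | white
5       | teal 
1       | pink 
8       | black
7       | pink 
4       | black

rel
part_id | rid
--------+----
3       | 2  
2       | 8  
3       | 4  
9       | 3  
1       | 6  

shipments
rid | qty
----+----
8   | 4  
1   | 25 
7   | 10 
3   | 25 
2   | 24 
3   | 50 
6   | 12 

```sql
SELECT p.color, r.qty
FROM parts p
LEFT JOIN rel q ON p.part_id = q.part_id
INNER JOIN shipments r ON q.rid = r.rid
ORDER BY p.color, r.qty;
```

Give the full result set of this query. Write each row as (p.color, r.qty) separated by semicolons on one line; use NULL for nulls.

(black, 24); (pink, 12)

Joins associate left-to-right: parts LEFT JOIN rel on part_id gives 8 intermediate row(s).
Then INNER JOIN `shipments r` on rid: keep only rows whose q.rid appears in r.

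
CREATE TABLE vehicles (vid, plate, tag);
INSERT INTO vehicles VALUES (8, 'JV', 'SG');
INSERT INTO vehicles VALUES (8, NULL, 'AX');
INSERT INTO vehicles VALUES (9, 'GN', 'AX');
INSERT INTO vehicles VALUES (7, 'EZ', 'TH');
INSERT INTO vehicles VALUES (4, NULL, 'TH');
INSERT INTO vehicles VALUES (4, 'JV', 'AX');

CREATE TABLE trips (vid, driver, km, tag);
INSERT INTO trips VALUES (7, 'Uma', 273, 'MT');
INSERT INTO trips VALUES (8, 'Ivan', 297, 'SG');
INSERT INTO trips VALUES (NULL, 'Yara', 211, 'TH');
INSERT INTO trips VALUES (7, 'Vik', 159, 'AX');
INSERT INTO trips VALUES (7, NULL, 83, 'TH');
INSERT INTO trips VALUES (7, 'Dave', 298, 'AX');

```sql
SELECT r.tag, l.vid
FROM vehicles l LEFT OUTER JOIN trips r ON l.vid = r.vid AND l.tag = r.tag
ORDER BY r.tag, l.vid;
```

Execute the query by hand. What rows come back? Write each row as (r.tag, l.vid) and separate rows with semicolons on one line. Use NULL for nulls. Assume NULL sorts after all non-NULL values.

(SG, 8); (TH, 7); (NULL, 4); (NULL, 4); (NULL, 8); (NULL, 9)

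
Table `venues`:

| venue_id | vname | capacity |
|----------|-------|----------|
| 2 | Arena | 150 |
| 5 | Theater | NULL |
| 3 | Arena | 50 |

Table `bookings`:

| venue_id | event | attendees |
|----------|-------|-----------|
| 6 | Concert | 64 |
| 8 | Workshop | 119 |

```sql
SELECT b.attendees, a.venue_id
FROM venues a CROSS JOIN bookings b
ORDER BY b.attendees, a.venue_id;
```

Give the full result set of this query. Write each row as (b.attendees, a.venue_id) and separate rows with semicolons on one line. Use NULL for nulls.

(64, 2); (64, 3); (64, 5); (119, 2); (119, 3); (119, 5)

CROSS JOIN pairs every row of `venues` with every row of `bookings`: 3 × 2 = 6 rows.
After projecting and ordering:
b.attendees | a.venue_id
64 | 2
64 | 3
64 | 5
119 | 2
119 | 3
119 | 5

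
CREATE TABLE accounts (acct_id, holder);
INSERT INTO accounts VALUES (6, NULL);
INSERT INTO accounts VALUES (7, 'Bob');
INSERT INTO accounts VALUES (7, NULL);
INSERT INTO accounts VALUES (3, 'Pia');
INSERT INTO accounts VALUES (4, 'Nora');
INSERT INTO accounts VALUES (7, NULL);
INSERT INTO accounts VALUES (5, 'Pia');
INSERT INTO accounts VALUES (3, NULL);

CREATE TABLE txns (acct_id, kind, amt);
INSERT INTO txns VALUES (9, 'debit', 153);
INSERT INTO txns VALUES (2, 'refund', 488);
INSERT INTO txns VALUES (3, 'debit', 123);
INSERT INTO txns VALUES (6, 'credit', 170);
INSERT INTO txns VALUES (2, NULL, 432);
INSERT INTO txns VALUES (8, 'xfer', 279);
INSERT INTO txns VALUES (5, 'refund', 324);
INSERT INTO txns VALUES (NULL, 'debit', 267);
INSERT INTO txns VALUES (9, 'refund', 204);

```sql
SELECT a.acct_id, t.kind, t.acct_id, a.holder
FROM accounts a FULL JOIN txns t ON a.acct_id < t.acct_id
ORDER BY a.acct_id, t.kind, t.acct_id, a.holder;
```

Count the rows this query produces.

FULL OUTER JOIN keeps every row from both sides; unmatched rows get NULL for the other side's columns.
Matching on a.acct_id < t.acct_id. A NULL in a compared column never satisfies the condition.
- acct_id=6: 3 matching t row(s), so 3 row(s) emitted.
- acct_id=7: 3 matching t row(s), so 3 row(s) emitted.
- acct_id=7: 3 matching t row(s), so 3 row(s) emitted.
- acct_id=3: 5 matching t row(s), so 5 row(s) emitted.
- acct_id=4: 5 matching t row(s), so 5 row(s) emitted.
- acct_id=7: 3 matching t row(s), so 3 row(s) emitted.
- acct_id=5: 4 matching t row(s), so 4 row(s) emitted.
- acct_id=3: 5 matching t row(s), so 5 row(s) emitted.
- plus 4 unmatched t row(s), each kept with NULL a columns.
Total: 31 matched + 4 padded = 35 rows.

35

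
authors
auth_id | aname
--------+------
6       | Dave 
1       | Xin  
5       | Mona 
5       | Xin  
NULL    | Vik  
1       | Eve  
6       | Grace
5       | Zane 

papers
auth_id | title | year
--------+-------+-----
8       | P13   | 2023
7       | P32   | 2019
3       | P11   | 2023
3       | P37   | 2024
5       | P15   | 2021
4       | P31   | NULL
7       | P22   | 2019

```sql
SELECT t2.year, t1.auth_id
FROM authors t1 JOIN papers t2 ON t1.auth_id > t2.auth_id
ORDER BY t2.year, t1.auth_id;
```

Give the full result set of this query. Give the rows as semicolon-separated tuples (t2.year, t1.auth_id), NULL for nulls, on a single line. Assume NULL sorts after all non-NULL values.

(2021, 6); (2021, 6); (2023, 5); (2023, 5); (2023, 5); (2023, 6); (2023, 6); (2024, 5); (2024, 5); (2024, 5); (2024, 6); (2024, 6); (NULL, 5); (NULL, 5); (NULL, 5); (NULL, 6); (NULL, 6)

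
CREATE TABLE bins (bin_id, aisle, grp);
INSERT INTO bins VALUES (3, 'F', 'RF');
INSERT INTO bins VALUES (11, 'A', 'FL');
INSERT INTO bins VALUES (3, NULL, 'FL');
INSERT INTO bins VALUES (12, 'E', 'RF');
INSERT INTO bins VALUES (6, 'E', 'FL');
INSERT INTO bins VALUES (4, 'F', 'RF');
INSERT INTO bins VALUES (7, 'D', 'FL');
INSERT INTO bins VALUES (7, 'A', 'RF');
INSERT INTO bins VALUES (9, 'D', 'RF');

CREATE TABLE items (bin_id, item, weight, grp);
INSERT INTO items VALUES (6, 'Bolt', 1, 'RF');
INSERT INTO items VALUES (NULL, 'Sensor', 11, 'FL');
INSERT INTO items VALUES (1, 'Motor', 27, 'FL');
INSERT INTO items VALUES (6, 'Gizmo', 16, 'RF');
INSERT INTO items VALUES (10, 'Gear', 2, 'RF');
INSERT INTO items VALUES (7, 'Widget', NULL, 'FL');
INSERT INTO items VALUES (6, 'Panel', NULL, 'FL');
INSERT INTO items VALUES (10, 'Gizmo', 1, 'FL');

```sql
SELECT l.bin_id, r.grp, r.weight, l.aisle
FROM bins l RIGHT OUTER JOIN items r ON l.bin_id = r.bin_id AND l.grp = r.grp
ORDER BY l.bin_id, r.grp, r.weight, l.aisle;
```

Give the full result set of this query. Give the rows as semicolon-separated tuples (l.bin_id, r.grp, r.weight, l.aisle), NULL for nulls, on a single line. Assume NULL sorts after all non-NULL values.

(6, FL, NULL, E); (7, FL, NULL, D); (NULL, FL, 1, NULL); (NULL, FL, 11, NULL); (NULL, FL, 27, NULL); (NULL, RF, 1, NULL); (NULL, RF, 2, NULL); (NULL, RF, 16, NULL)

RIGHT JOIN keeps every row from `items`; unmatched rows get NULL for `bins`'s columns.
Matching on l.bin_id = r.bin_id AND l.grp = r.grp. A NULL in a compared column never satisfies the condition.
- l (bin_id=3, grp=RF) has no partner in r.
- l (bin_id=11, grp=FL) has no partner in r.
- l (bin_id=3, grp=FL) has no partner in r.
- l (bin_id=12, grp=RF) has no partner in r.
- l (bin_id=6, grp=FL) pairs with 1 row(s) of r.
- l (bin_id=4, grp=RF) has no partner in r.
- l (bin_id=7, grp=FL) pairs with 1 row(s) of r.
- l (bin_id=7, grp=RF) has no partner in r.
- l (bin_id=9, grp=RF) has no partner in r.
- 6 row(s) from r found no l partner → padded with NULL.
After projecting and ordering:
l.bin_id | r.grp | r.weight | l.aisle
6 | FL | NULL | E
7 | FL | NULL | D
NULL | FL | 1 | NULL
NULL | FL | 11 | NULL
NULL | FL | 27 | NULL
NULL | RF | 1 | NULL
NULL | RF | 2 | NULL
NULL | RF | 16 | NULL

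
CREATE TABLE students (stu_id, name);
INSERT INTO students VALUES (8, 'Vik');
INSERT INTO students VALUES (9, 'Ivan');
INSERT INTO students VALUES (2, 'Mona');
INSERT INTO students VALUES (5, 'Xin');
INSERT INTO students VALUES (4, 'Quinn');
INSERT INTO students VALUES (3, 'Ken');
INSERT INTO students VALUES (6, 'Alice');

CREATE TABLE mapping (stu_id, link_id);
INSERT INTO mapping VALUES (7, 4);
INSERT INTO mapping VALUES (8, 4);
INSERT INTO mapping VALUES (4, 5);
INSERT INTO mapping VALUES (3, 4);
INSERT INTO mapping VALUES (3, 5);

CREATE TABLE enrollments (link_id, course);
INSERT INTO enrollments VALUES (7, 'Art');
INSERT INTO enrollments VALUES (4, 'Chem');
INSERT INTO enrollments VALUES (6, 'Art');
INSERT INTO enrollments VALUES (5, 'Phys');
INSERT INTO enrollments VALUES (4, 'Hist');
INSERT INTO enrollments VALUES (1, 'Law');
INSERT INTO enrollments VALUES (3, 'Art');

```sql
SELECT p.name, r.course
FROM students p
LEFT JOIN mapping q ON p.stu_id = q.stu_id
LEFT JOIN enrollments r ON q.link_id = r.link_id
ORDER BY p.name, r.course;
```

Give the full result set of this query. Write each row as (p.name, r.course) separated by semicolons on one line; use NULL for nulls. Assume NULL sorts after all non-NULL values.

Joins associate left-to-right: students LEFT JOIN mapping on stu_id gives 8 intermediate row(s).
Then LEFT JOIN `enrollments r` on link_id: each of those 8 rows is kept; rows whose q.link_id has no match in r get NULL for r's columns.

(Alice, NULL); (Ivan, NULL); (Ken, Chem); (Ken, Hist); (Ken, Phys); (Mona, NULL); (Quinn, Phys); (Vik, Chem); (Vik, Hist); (Xin, NULL)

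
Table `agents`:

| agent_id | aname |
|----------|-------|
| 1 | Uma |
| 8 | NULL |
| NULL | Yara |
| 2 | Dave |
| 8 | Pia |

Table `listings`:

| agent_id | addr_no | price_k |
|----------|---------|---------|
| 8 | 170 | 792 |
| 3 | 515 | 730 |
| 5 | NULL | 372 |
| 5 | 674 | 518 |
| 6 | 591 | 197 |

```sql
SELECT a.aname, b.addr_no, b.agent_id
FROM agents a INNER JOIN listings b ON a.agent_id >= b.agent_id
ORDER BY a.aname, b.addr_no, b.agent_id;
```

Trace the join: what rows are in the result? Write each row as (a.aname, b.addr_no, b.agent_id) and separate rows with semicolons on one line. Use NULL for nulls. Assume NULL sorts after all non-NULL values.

INNER JOIN keeps only pairs where the ON condition holds.
Matching on a.agent_id >= b.agent_id. A NULL in a compared column never satisfies the condition.
- agent_id=1: no matching b row, dropped.
- agent_id=8: 5 matching b row(s), so 5 row(s) emitted.
- agent_id=NULL: no matching b row, dropped.
- agent_id=2: no matching b row, dropped.
- agent_id=8: 5 matching b row(s), so 5 row(s) emitted.
After projecting and ordering:
a.aname | b.addr_no | b.agent_id
Pia | 170 | 8
Pia | 515 | 3
Pia | 591 | 6
Pia | 674 | 5
Pia | NULL | 5
NULL | 170 | 8
NULL | 515 | 3
NULL | 591 | 6
NULL | 674 | 5
NULL | NULL | 5

(Pia, 170, 8); (Pia, 515, 3); (Pia, 591, 6); (Pia, 674, 5); (Pia, NULL, 5); (NULL, 170, 8); (NULL, 515, 3); (NULL, 591, 6); (NULL, 674, 5); (NULL, NULL, 5)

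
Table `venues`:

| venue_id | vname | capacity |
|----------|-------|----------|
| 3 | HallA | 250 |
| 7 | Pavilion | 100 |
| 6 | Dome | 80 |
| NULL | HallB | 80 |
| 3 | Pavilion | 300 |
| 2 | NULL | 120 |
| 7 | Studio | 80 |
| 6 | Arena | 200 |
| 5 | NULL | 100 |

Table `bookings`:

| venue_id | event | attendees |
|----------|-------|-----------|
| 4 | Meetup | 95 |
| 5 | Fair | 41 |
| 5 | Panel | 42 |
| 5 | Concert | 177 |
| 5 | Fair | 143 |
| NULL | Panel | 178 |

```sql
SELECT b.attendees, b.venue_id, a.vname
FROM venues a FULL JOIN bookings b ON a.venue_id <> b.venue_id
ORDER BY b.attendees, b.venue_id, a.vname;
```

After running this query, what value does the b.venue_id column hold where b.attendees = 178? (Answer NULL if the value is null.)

FULL OUTER JOIN keeps every row from both sides; unmatched rows get NULL for the other side's columns.
Matching on a.venue_id <> b.venue_id. A NULL in a compared column never satisfies the condition.
Matched pairs: 36; unmatched a rows kept: 1; unmatched b rows kept: 1.

NULL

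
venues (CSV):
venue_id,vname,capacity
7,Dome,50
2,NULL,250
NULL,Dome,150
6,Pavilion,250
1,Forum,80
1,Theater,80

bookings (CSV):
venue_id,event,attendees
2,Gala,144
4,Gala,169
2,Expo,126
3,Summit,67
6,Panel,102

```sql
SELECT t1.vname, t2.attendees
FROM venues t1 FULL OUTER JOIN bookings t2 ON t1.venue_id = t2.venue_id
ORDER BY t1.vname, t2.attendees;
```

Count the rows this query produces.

9

FULL OUTER JOIN keeps every row from both sides; unmatched rows get NULL for the other side's columns.
Matching on t1.venue_id = t2.venue_id. A NULL in a compared column never satisfies the condition.
- t1 (venue_id=7) has no partner → padded with NULL.
- t1 (venue_id=2) pairs with 2 row(s) of t2.
- t1 (venue_id=NULL) has no partner → padded with NULL.
- t1 (venue_id=6) pairs with 1 row(s) of t2.
- t1 (venue_id=1) has no partner → padded with NULL.
- t1 (venue_id=1) has no partner → padded with NULL.
- 2 t2 row(s) had no t1 match → kept, t1 columns NULL.
Total: 3 matched + 6 padded = 9 rows.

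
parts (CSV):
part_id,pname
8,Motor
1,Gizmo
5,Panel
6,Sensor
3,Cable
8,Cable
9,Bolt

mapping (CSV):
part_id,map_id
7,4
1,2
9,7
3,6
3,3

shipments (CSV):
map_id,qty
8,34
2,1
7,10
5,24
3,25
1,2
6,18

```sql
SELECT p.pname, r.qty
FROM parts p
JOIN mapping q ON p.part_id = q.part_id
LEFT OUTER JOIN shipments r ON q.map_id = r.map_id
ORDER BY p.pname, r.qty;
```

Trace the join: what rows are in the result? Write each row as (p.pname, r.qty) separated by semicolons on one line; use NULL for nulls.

(Bolt, 10); (Cable, 18); (Cable, 25); (Gizmo, 1)

Evaluate left to right. First `parts p INNER JOIN mapping q` on part_id: 4 row(s).
Then LEFT JOIN `shipments r` on map_id: each of those 4 rows is kept; rows whose q.map_id has no match in r get NULL for r's columns.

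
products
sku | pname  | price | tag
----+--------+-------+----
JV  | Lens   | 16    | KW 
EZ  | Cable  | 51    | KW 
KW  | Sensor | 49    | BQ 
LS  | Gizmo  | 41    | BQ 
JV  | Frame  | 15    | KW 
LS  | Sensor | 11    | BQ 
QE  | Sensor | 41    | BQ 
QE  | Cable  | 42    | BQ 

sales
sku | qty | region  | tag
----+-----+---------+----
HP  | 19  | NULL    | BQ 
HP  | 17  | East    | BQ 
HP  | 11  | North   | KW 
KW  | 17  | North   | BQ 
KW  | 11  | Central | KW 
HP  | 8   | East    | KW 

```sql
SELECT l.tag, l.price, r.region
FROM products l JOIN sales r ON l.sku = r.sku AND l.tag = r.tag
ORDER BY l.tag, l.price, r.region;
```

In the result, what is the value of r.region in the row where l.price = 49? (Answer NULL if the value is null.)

INNER JOIN keeps only pairs where the ON condition holds.
Matching on l.sku = r.sku AND l.tag = r.tag.
- sku=JV, tag=KW: no matching r row, dropped.
- sku=EZ, tag=KW: no matching r row, dropped.
- sku=KW, tag=BQ: 1 matching r row(s), so 1 row(s) emitted.
- sku=LS, tag=BQ: no matching r row, dropped.
- sku=JV, tag=KW: no matching r row, dropped.
- sku=LS, tag=BQ: no matching r row, dropped.
- sku=QE, tag=BQ: no matching r row, dropped.
- sku=QE, tag=BQ: no matching r row, dropped.

North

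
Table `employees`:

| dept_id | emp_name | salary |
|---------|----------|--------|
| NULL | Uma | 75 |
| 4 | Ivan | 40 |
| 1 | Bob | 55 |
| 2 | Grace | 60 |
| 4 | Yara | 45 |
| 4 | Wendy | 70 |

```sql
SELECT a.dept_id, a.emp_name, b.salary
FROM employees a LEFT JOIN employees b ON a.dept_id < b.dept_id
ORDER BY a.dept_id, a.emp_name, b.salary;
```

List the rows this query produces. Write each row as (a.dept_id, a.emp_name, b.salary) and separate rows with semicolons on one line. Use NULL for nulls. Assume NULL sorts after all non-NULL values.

(1, Bob, 40); (1, Bob, 45); (1, Bob, 60); (1, Bob, 70); (2, Grace, 40); (2, Grace, 45); (2, Grace, 70); (4, Ivan, NULL); (4, Wendy, NULL); (4, Yara, NULL); (NULL, Uma, NULL)

LEFT JOIN keeps every row from `employees a`; unmatched rows get NULL for `employees b`'s columns.
Matching on a.dept_id < b.dept_id. A NULL in a compared column never satisfies the condition.
Matched pairs: 7; unmatched a rows kept: 4.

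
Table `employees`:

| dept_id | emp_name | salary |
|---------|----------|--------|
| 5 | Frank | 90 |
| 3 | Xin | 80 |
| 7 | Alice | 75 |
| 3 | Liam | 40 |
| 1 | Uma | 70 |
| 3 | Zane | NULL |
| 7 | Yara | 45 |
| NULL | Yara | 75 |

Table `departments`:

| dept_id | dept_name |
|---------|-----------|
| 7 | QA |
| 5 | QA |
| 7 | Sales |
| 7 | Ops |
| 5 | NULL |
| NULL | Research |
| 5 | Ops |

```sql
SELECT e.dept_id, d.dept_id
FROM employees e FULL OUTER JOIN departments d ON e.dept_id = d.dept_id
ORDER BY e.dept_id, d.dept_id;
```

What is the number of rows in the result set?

15

FULL OUTER JOIN keeps every row from both sides; unmatched rows get NULL for the other side's columns.
Matching on e.dept_id = d.dept_id. A NULL in a compared column never satisfies the condition.
Matched pairs: 9; unmatched e rows kept: 5; unmatched d rows kept: 1.
Total: 9 matched + 6 padded = 15 rows.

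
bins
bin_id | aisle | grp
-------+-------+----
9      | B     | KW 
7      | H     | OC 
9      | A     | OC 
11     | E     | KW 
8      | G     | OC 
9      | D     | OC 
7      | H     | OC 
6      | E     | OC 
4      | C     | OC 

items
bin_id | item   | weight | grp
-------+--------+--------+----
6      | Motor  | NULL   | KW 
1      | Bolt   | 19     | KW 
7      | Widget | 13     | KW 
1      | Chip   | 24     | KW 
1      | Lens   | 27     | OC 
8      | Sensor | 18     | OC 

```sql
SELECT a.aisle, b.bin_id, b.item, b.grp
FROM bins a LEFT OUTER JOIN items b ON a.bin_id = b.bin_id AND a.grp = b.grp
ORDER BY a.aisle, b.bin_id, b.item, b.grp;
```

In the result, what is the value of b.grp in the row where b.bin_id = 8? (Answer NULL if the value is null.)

OC

LEFT JOIN keeps every row from `bins`; unmatched rows get NULL for `items`'s columns.
Matching on a.bin_id = b.bin_id AND a.grp = b.grp.
Matched pairs: 1; unmatched a rows kept: 8.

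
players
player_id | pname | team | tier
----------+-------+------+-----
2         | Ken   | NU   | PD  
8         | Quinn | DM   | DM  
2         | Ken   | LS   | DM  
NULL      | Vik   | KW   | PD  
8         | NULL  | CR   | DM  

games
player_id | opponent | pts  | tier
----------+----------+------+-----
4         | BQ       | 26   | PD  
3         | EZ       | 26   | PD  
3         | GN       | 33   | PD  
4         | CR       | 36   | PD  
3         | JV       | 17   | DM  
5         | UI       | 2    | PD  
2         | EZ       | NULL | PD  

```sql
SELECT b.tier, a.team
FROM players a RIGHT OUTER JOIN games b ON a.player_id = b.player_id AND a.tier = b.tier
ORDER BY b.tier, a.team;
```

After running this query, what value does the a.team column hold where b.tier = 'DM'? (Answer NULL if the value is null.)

NULL

RIGHT JOIN keeps every row from `games`; unmatched rows get NULL for `players`'s columns.
Matching on a.player_id = b.player_id AND a.tier = b.tier. A NULL in a compared column never satisfies the condition.
Matched pairs: 1; unmatched b rows kept: 6.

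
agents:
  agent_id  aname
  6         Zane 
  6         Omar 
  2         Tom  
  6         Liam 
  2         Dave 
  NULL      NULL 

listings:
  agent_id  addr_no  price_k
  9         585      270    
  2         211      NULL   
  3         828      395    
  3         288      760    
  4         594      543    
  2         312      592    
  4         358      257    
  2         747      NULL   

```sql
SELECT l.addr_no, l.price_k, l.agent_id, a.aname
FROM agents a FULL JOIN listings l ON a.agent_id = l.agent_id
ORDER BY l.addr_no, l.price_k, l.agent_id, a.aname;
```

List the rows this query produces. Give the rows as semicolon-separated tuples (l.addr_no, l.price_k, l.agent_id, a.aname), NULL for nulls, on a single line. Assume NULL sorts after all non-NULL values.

FULL OUTER JOIN keeps every row from both sides; unmatched rows get NULL for the other side's columns.
Matching on a.agent_id = l.agent_id. A NULL in a compared column never satisfies the condition.
- agent_id=6: no l row matches, row kept with l columns NULL.
- agent_id=6: no l row matches, row kept with l columns NULL.
- agent_id=2: 3 matching l row(s), so 3 row(s) emitted.
- agent_id=6: no l row matches, row kept with l columns NULL.
- agent_id=2: 3 matching l row(s), so 3 row(s) emitted.
- agent_id=NULL: no l row matches, row kept with l columns NULL.
- 5 l row(s) had no a match → kept, a columns NULL.

(211, NULL, 2, Dave); (211, NULL, 2, Tom); (288, 760, 3, NULL); (312, 592, 2, Dave); (312, 592, 2, Tom); (358, 257, 4, NULL); (585, 270, 9, NULL); (594, 543, 4, NULL); (747, NULL, 2, Dave); (747, NULL, 2, Tom); (828, 395, 3, NULL); (NULL, NULL, NULL, Liam); (NULL, NULL, NULL, Omar); (NULL, NULL, NULL, Zane); (NULL, NULL, NULL, NULL)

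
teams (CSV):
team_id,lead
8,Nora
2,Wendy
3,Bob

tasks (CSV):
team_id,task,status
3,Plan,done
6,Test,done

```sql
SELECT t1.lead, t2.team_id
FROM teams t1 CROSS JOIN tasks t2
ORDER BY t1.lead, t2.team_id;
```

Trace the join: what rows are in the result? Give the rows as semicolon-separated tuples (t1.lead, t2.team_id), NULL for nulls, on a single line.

CROSS JOIN pairs every row of `teams` with every row of `tasks`: 3 × 2 = 6 rows.
After projecting and ordering:
t1.lead | t2.team_id
Bob | 3
Bob | 6
Nora | 3
Nora | 6
Wendy | 3
Wendy | 6

(Bob, 3); (Bob, 6); (Nora, 3); (Nora, 6); (Wendy, 3); (Wendy, 6)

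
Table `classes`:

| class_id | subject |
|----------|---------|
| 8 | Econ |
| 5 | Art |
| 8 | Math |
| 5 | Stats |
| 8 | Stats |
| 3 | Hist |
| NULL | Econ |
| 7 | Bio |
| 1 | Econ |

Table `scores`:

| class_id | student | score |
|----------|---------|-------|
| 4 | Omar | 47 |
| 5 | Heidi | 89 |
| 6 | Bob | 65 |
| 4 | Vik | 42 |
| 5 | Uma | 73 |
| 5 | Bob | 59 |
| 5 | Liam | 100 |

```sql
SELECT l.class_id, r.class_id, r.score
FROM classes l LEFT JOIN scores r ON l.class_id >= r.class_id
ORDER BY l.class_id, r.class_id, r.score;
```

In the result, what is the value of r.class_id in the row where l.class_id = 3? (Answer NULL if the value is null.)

LEFT JOIN keeps every row from `classes`; unmatched rows get NULL for `scores`'s columns.
Matching on l.class_id >= r.class_id. A NULL in a compared column never satisfies the condition.
- l row (class_id=8): matches 7 r row(s) → 7 output row(s).
- l row (class_id=5): matches 6 r row(s) → 6 output row(s).
- l row (class_id=8): matches 7 r row(s) → 7 output row(s).
- l row (class_id=5): matches 6 r row(s) → 6 output row(s).
- l row (class_id=8): matches 7 r row(s) → 7 output row(s).
- l row (class_id=3): no match → kept, r columns NULL.
- l row (class_id=NULL): no match → kept, r columns NULL.
- l row (class_id=7): matches 7 r row(s) → 7 output row(s).
- l row (class_id=1): no match → kept, r columns NULL.

NULL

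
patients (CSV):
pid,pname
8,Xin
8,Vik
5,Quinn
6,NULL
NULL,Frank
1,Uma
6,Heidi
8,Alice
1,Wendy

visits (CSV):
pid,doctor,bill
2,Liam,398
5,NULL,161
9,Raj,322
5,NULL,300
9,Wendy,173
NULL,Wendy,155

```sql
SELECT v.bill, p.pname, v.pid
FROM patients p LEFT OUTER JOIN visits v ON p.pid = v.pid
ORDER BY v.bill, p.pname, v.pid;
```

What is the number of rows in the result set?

LEFT JOIN keeps every row from `patients`; unmatched rows get NULL for `visits`'s columns.
Matching on p.pid = v.pid. A NULL in a compared column never satisfies the condition.
- p row (pid=8): no match → kept, v columns NULL.
- p row (pid=8): no match → kept, v columns NULL.
- p row (pid=5): matches 2 v row(s) → 2 output row(s).
- p row (pid=6): no match → kept, v columns NULL.
- p row (pid=NULL): no match → kept, v columns NULL.
- p row (pid=1): no match → kept, v columns NULL.
- p row (pid=6): no match → kept, v columns NULL.
- p row (pid=8): no match → kept, v columns NULL.
- p row (pid=1): no match → kept, v columns NULL.
Total: 2 matched + 8 padded = 10 rows.

10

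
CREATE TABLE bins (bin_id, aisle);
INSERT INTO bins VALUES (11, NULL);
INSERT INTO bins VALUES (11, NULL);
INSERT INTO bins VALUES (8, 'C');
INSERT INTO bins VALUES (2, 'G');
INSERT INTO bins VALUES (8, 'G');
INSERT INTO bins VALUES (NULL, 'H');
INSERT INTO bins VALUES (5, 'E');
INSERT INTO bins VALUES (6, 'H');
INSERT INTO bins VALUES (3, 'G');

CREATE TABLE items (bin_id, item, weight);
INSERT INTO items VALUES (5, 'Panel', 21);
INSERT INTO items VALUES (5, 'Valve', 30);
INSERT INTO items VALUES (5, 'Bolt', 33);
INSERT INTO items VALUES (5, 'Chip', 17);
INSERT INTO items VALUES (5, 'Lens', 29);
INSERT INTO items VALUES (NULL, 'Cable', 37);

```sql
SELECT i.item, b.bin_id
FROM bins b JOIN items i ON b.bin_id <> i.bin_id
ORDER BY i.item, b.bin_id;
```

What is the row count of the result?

35

INNER JOIN keeps only pairs where the ON condition holds.
Matching on b.bin_id <> i.bin_id. A NULL in a compared column never satisfies the condition.
- bin_id=11: 5 matching i row(s), so 5 row(s) emitted.
- bin_id=11: 5 matching i row(s), so 5 row(s) emitted.
- bin_id=8: 5 matching i row(s), so 5 row(s) emitted.
- bin_id=2: 5 matching i row(s), so 5 row(s) emitted.
- bin_id=8: 5 matching i row(s), so 5 row(s) emitted.
- bin_id=NULL: no matching i row, dropped.
- bin_id=5: no matching i row, dropped.
- bin_id=6: 5 matching i row(s), so 5 row(s) emitted.
- bin_id=3: 5 matching i row(s), so 5 row(s) emitted.
Total: 35 rows.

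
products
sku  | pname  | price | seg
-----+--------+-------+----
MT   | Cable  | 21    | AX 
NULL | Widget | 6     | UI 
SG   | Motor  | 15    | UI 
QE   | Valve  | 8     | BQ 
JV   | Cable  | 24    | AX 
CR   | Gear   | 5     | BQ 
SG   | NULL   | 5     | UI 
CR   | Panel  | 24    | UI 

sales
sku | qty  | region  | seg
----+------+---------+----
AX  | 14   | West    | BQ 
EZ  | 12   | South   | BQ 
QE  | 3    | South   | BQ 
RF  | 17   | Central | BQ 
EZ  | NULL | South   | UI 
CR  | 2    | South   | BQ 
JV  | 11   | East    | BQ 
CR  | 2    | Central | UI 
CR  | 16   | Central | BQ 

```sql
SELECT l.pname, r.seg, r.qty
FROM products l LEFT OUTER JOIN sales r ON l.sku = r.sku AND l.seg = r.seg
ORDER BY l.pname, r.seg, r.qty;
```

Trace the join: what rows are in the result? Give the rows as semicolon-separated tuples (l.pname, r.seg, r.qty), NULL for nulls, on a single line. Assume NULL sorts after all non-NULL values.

(Cable, NULL, NULL); (Cable, NULL, NULL); (Gear, BQ, 2); (Gear, BQ, 16); (Motor, NULL, NULL); (Panel, UI, 2); (Valve, BQ, 3); (Widget, NULL, NULL); (NULL, NULL, NULL)

LEFT JOIN keeps every row from `products`; unmatched rows get NULL for `sales`'s columns.
Matching on l.sku = r.sku AND l.seg = r.seg. A NULL in a compared column never satisfies the condition.
- l[0] sku=MT, seg=AX → no match; kept with NULLs on the r side.
- l[1] sku=NULL, seg=UI → no match; kept with NULLs on the r side.
- l[2] sku=SG, seg=UI → no match; kept with NULLs on the r side.
- l[3] sku=QE, seg=BQ → 1 match(es) in r → 1 row(s).
- l[4] sku=JV, seg=AX → no match; kept with NULLs on the r side.
- l[5] sku=CR, seg=BQ → 2 match(es) in r → 2 row(s).
- l[6] sku=SG, seg=UI → no match; kept with NULLs on the r side.
- l[7] sku=CR, seg=UI → 1 match(es) in r → 1 row(s).
After projecting and ordering:
l.pname | r.seg | r.qty
Cable | NULL | NULL
Cable | NULL | NULL
Gear | BQ | 2
Gear | BQ | 16
Motor | NULL | NULL
Panel | UI | 2
Valve | BQ | 3
Widget | NULL | NULL
NULL | NULL | NULL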